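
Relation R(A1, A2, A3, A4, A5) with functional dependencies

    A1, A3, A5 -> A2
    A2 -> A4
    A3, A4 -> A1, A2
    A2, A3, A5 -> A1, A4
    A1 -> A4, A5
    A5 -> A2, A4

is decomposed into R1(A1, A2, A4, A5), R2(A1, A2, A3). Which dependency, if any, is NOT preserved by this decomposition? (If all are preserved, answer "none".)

Check A3, A4 → A1, A2: no single fragment contains all of {A1, A2, A3, A4}, and the restricted closure of {A3, A4} across the fragments never reaches {A1, A2}.
A1, A3, A5 → A2 is preserved.
A2 → A4 is preserved.
A2, A3, A5 → A1, A4 is preserved.
A1 → A4, A5 is preserved.
A5 → A2, A4 is preserved.

A3, A4 -> A1, A2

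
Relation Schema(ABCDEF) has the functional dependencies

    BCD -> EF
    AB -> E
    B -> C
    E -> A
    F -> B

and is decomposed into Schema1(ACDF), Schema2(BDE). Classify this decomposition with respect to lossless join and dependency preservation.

lossy and not dependency-preserving

Lossless test: (D)⁺ = {D}, which is a superkey of neither fragment — lossy.
Dependency preservation: the restricted closure of {BCD} across the fragments never reaches {EF}, so BCD → EF cannot be enforced without a join — not preserved.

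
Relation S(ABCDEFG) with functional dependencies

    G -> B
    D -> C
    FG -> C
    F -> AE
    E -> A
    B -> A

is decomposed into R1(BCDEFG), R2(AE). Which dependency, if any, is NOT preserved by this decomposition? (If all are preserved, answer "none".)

Check B → A: no single fragment contains all of {AB}, and the restricted closure of {B} across the fragments never reaches {A}.
G → B is preserved.
D → C is preserved.
FG → C is preserved.
F → AE is preserved.
E → A is preserved.

B -> A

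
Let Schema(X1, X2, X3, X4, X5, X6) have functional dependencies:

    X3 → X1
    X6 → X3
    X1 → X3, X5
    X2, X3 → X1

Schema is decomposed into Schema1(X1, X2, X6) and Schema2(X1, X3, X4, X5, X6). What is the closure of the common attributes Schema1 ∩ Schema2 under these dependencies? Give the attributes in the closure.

Schema1 ∩ Schema2 = {X1, X6}.
X6 → X3 applies, adding X3
X1 → X3, X5 applies, adding X5
Closure: {X1, X3, X5, X6}.

X1, X3, X5, X6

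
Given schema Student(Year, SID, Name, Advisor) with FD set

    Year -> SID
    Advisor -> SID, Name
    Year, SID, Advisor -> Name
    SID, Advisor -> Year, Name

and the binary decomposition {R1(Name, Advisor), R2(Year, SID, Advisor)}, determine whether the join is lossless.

Common attributes: R1 ∩ R2 = {Advisor}.
Closure of {Advisor}: Advisor → SID, Name applies, adding SID, Name; SID, Advisor → Year, Name applies, adding Year. So (Advisor)⁺ = {Year, SID, Name, Advisor}.
This closure contains every attribute of R1, so R1 ∩ R2 → R1. The join is lossless.

Yes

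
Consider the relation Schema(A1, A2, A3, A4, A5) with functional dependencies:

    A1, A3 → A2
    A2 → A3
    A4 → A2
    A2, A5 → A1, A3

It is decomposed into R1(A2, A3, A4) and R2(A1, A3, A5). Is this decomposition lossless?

Common attributes: R1 ∩ R2 = {A3}.
No dependency enlarges {A3}, so (A3)⁺ = {A3}.
The closure contains neither all of R1 = {A2, A3, A4} nor all of R2 = {A1, A3, A5}, so the common attributes are not a superkey of either fragment. The join is lossy.

No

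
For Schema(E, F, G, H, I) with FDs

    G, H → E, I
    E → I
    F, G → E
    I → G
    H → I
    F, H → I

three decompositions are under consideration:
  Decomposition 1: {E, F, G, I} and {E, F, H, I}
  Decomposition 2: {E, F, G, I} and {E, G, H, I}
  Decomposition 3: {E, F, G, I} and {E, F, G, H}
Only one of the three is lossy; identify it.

Decomposition 2

Decomposition 1: common = {E, F, I}, closure = {E, F, G, I} → lossless.
Decomposition 2: common = {E, G, I}, closure = {E, G, I} → lossy.
Decomposition 3: common = {E, F, G}, closure = {E, F, G, I} → lossless.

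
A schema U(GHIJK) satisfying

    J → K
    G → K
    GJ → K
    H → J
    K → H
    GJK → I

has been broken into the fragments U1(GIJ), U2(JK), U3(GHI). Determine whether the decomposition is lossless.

Chase test. Columns are GHIJK; row i has aⱼ where attribute j ∈ Ui, else bᵢⱼ.
Initial tableau (one row per fragment):
  row 1: a1 b12 a3 a4 b15
  row 2: b21 b22 b23 a4 a5
  row 3: a1 a2 a3 b34 b35
Rows 1 and 2 agree on J; apply J→K and equate their K entries.
Rows 1 and 3 agree on G; apply G→K and equate their K entries.
Rows 1 and 2 agree on K; apply K→H and equate their H entries.
Rows 1 and 3 agree on K; apply K→H and equate their H entries.
Rows 1 and 3 agree on H; apply H→J and equate their J entries.
Row 1 is now all distinguished symbols — the join is lossless.

Yes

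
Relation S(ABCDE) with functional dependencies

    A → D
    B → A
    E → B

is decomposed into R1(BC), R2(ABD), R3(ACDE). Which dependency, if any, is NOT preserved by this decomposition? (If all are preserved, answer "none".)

E → B

Check E → B: no single fragment contains all of {BE}, and the restricted closure of {E} across the fragments never reaches {B}.
A → D is preserved.
B → A is preserved.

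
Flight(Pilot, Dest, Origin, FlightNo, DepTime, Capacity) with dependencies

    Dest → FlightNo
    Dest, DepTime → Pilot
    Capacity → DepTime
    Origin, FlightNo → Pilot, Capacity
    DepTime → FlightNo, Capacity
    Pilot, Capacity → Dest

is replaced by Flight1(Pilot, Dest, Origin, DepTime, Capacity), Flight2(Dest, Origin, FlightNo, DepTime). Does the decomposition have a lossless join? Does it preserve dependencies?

Lossless test: (Dest, Origin, DepTime)⁺ = {Pilot, Dest, Origin, FlightNo, DepTime, Capacity}, which contains all of one fragment — lossless.
Dependency preservation: Origin, FlightNo → Pilot, Capacity; DepTime → FlightNo, Capacity are not contained in any single fragment, but the restricted closure of each left-hand side across the fragments still reaches the right-hand side; the remaining FDs each lie inside some fragment. All dependencies are preserved.

lossless and dependency-preserving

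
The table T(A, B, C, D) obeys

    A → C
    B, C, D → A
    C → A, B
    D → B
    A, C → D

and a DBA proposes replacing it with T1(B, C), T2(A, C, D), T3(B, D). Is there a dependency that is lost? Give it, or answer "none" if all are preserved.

none

A → C lies within T2.
B, C, D → A: restricted closure across fragments reaches A.
C → A, B: restricted closure across fragments reaches A, B.
D → B lies within T3.
A, C → D lies within T2.
Every dependency is enforceable on the fragments, so the decomposition is dependency-preserving.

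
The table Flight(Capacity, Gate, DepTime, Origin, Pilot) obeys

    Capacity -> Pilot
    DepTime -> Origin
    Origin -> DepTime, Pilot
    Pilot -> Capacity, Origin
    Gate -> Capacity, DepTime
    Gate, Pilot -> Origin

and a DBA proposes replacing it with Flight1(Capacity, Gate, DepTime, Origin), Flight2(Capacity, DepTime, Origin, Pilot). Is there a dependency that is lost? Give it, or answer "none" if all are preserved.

Capacity → Pilot lies within Flight2.
DepTime → Origin lies within Flight1.
Origin → DepTime, Pilot lies within Flight2.
Pilot → Capacity, Origin lies within Flight2.
Gate → Capacity, DepTime lies within Flight1.
Gate, Pilot → Origin: restricted closure across fragments reaches Origin.
Every dependency is enforceable on the fragments, so the decomposition is dependency-preserving.

none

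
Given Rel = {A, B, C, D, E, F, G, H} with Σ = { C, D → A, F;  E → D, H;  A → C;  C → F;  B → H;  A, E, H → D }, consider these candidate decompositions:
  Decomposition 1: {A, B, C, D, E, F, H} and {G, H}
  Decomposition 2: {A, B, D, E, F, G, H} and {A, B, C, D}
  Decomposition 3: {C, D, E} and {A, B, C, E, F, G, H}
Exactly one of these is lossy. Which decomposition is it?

Decomposition 1: common = {H}, closure = {H} → lossy.
Decomposition 2: common = {A, B, D}, closure = {A, B, C, D, F, H} → lossless.
Decomposition 3: common = {C, E}, closure = {A, C, D, E, F, H} → lossless.

Decomposition 1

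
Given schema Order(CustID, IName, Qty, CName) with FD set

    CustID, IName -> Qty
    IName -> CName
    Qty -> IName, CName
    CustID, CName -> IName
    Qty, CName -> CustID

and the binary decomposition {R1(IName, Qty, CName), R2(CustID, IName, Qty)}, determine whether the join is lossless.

Common attributes: R1 ∩ R2 = {IName, Qty}.
Closure of {IName, Qty}: IName → CName applies, adding CName; Qty, CName → CustID applies, adding CustID. So (IName, Qty)⁺ = {CustID, IName, Qty, CName}.
This closure contains every attribute of R1, so R1 ∩ R2 → R1. The join is lossless.

Yes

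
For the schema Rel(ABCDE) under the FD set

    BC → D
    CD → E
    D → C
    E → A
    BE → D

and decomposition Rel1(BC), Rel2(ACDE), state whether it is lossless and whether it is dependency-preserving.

lossy and not dependency-preserving

Lossless test: (C)⁺ = {C}, which is a superkey of neither fragment — lossy.
Dependency preservation: the restricted closure of {BC} across the fragments never reaches {D}, so BC → D cannot be enforced without a join — not preserved.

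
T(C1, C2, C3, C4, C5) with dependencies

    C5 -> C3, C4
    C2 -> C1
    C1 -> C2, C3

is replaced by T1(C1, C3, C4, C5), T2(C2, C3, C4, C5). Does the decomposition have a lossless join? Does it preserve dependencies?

lossy and not dependency-preserving

Lossless test: (C3, C4, C5)⁺ = {C3, C4, C5}, which is a superkey of neither fragment — lossy.
Dependency preservation: the restricted closure of {C2} across the fragments never reaches {C1}, so C2 → C1 cannot be enforced without a join — not preserved.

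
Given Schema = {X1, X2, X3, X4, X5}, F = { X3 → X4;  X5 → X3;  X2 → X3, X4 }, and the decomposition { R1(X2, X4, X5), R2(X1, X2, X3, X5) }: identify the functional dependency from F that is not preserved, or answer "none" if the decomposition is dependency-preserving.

X3 → X4

Check X3 → X4: no single fragment contains all of {X3, X4}, and the restricted closure of {X3} across the fragments never reaches {X4}.
X5 → X3 is preserved.
X2 → X3, X4 is preserved.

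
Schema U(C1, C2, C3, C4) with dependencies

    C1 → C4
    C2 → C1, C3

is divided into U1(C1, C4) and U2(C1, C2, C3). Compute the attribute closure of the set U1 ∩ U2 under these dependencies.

C1, C4

U1 ∩ U2 = {C1}.
C1 → C4 applies, adding C4
Closure: {C1, C4}.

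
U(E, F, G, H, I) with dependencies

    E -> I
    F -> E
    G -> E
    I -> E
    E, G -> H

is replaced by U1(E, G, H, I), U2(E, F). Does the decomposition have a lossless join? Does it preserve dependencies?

lossy but dependency-preserving

Lossless test: (E)⁺ = {E, I}, which is a superkey of neither fragment — lossy.
Dependency preservation: every FD's attributes lie within a single fragment, so each can be enforced locally — preserved.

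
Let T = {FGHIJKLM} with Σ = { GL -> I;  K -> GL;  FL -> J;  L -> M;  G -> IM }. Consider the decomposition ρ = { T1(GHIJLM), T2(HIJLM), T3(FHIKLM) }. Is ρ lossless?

No

Chase test. Columns are FGHIJKLM; row i has aⱼ where attribute j ∈ Ti, else bᵢⱼ.
Initial tableau (one row per fragment):
  row 1: b11 a2 a3 a4 a5 b16 a7 a8
  row 2: b21 b22 a3 a4 a5 b26 a7 a8
  row 3: a1 b32 a3 a4 b35 a6 a7 a8
No row becomes fully distinguished — the join is lossy.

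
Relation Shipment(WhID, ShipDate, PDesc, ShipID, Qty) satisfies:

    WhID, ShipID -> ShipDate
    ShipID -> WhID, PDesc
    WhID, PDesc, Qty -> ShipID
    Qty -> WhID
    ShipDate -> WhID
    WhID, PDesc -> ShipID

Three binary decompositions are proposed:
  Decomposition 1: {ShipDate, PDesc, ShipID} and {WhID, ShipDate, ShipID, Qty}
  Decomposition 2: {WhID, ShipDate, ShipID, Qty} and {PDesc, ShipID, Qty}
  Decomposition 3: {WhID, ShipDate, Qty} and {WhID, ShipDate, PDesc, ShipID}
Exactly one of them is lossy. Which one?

Decomposition 1: common = {ShipDate, ShipID}, closure = {WhID, ShipDate, PDesc, ShipID} → lossless.
Decomposition 2: common = {ShipID, Qty}, closure = {WhID, ShipDate, PDesc, ShipID, Qty} → lossless.
Decomposition 3: common = {WhID, ShipDate}, closure = {WhID, ShipDate} → lossy.

Decomposition 3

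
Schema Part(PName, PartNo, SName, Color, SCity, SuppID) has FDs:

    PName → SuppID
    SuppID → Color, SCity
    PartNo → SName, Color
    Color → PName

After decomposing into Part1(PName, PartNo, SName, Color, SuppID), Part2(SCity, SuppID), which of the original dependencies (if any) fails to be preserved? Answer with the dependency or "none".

none

PName → SuppID lies within Part1.
SuppID → Color, SCity: restricted closure across fragments reaches Color, SCity.
PartNo → SName, Color lies within Part1.
Color → PName lies within Part1.
Every dependency is enforceable on the fragments, so the decomposition is dependency-preserving.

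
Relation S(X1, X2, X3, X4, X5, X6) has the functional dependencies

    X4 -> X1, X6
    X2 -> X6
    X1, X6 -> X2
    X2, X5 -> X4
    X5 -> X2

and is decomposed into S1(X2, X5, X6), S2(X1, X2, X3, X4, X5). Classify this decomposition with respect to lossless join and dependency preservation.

Lossless test: (X2, X5)⁺ = {X1, X2, X4, X5, X6}, which contains all of one fragment — lossless.
Dependency preservation: the restricted closure of {X1, X6} across the fragments never reaches {X2}, so X1, X6 → X2 cannot be enforced without a join — not preserved.

lossless but not dependency-preserving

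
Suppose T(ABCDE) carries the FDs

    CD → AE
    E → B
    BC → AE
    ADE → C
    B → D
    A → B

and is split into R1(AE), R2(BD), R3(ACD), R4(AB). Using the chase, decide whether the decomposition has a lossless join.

No

Chase test. Columns are ABCDE; row i has aⱼ where attribute j ∈ Ri, else bᵢⱼ.
Initial tableau (one row per fragment):
  row 1: a1 b12 b13 b14 a5
  row 2: b21 a2 b23 a4 b25
  row 3: a1 b32 a3 a4 b35
  row 4: a1 a2 b43 b44 b45
Rows 2 and 4 agree on B; apply B→D and equate their D entries.
Rows 1 and 3 agree on A; apply A→B and equate their B entries.
Rows 1 and 4 agree on A; apply A→B and equate their B entries.
Rows 1 and 2 agree on B; apply B→D and equate their D entries.
No row becomes fully distinguished — the join is lossy.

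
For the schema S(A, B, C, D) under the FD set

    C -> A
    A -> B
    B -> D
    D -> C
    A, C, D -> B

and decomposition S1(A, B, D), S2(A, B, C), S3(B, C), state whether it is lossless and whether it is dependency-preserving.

lossless and dependency-preserving

Lossless test (chase): Rows 2 and 3 agree on C; apply C→A and equate their A entries. Rows 1 and 2 agree on B; apply B→D and equate their D entries. Rows 1 and 3 agree on B; apply B→D and equate their D entries. Rows 1 and 2 agree on D; apply D→C and equate their C entries. Row 1 is now all distinguished symbols — the join is lossless.
Dependency preservation: D → C; A, C, D → B are not contained in any single fragment, but the restricted closure of each left-hand side across the fragments still reaches the right-hand side; the remaining FDs each lie inside some fragment. All dependencies are preserved.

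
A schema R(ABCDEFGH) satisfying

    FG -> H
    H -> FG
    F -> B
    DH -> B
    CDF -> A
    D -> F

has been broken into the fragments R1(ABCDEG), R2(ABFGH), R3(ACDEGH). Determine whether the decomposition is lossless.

Chase test. Columns are ABCDEFGH; row i has aⱼ where attribute j ∈ Ri, else bᵢⱼ.
Initial tableau (one row per fragment):
  row 1: a1 a2 a3 a4 a5 b16 a7 b18
  row 2: a1 a2 b23 b24 b25 a6 a7 a8
  row 3: a1 b32 a3 a4 a5 b36 a7 a8
Rows 2 and 3 agree on H; apply H→FG and equate their FG entries.
Rows 2 and 3 agree on F; apply F→B and equate their B entries.
Rows 1 and 3 agree on D; apply D→F and equate their F entries.
Rows 1 and 2 agree on FG; apply FG→H and equate their H entries.
Row 1 is now all distinguished symbols — the join is lossless.

Yes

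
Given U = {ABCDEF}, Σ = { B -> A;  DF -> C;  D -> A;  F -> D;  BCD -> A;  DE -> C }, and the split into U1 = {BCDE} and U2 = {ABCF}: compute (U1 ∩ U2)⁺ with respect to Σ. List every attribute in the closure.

ABC

U1 ∩ U2 = {BC}.
B → A applies, adding A
Closure: {ABC}.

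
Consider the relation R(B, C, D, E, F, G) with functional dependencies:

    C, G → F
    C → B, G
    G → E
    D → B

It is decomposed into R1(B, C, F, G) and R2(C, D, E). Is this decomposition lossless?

Common attributes: R1 ∩ R2 = {C}.
Closure of {C}: C → B, G applies, adding B, G; G → E applies, adding E; C, G → F applies, adding F. So (C)⁺ = {B, C, E, F, G}.
This closure contains every attribute of R1, so R1 ∩ R2 → R1. The join is lossless.

Yes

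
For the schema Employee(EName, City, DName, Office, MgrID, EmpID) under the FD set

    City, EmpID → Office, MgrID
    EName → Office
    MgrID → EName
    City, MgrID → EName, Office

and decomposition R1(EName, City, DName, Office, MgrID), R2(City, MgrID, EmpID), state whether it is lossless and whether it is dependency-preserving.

Lossless test: (City, MgrID)⁺ = {EName, City, Office, MgrID}, which is a superkey of neither fragment — lossy.
Dependency preservation: City, EmpID → Office, MgrID is not contained in any single fragment, but the restricted closure of its left-hand side across the fragments still reaches the right-hand side; the remaining FDs each lie inside some fragment. All dependencies are preserved.

lossy but dependency-preserving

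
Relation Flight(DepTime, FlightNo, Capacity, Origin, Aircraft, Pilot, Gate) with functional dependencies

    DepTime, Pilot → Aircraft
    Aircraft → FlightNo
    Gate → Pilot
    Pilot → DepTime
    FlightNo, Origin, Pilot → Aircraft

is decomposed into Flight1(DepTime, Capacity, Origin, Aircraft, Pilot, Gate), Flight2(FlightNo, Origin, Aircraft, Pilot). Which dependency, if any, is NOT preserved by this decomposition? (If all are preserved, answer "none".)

DepTime, Pilot → Aircraft lies within Flight1.
Aircraft → FlightNo lies within Flight2.
Gate → Pilot lies within Flight1.
Pilot → DepTime lies within Flight1.
FlightNo, Origin, Pilot → Aircraft lies within Flight2.
Every dependency is enforceable on the fragments, so the decomposition is dependency-preserving.

none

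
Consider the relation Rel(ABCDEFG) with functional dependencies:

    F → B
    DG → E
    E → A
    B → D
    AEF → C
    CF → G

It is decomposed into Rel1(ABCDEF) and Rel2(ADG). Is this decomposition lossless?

Common attributes: Rel1 ∩ Rel2 = {AD}.
No dependency enlarges {AD}, so (AD)⁺ = {AD}.
The closure contains neither all of Rel1 = {ABCDEF} nor all of Rel2 = {ADG}, so the common attributes are not a superkey of either fragment. The join is lossy.

No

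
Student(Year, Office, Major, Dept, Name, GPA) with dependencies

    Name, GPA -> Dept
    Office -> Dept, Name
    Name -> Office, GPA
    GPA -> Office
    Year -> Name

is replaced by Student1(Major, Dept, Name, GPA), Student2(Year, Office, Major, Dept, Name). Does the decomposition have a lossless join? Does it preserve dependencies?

lossless and dependency-preserving

Lossless test: (Major, Dept, Name)⁺ = {Office, Major, Dept, Name, GPA}, which contains all of one fragment — lossless.
Dependency preservation: Name → Office, GPA; GPA → Office are not contained in any single fragment, but the restricted closure of each left-hand side across the fragments still reaches the right-hand side; the remaining FDs each lie inside some fragment. All dependencies are preserved.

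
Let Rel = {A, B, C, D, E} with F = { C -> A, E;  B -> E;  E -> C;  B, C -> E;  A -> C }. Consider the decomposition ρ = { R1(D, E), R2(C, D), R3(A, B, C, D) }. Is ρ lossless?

No

Chase test. Columns are A, B, C, D, E; row i has aⱼ where attribute j ∈ Ri, else bᵢⱼ.
Initial tableau (one row per fragment):
  row 1: b11 b12 b13 a4 a5
  row 2: b21 b22 a3 a4 b25
  row 3: a1 a2 a3 a4 b35
Rows 2 and 3 agree on C; apply C→A, E and equate their A, E entries.
No row becomes fully distinguished — the join is lossy.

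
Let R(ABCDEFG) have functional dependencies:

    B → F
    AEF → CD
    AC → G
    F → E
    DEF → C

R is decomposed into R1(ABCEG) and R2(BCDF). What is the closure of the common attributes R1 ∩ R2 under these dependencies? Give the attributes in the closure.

R1 ∩ R2 = {BC}.
B → F applies, adding F
F → E applies, adding E
Closure: {BCEF}.

BCEF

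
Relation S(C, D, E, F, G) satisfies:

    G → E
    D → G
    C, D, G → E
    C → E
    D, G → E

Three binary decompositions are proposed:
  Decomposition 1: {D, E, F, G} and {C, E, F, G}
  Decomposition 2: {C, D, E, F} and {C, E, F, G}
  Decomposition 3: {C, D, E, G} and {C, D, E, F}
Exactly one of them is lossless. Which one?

Decomposition 3

Decomposition 1: common = {E, F, G}, closure = {E, F, G} → lossy.
Decomposition 2: common = {C, E, F}, closure = {C, E, F} → lossy.
Decomposition 3: common = {C, D, E}, closure = {C, D, E, G} → lossless.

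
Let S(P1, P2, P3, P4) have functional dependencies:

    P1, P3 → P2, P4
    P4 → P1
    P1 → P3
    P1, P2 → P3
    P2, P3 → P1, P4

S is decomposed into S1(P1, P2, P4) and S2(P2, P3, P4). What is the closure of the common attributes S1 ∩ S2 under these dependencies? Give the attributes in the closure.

S1 ∩ S2 = {P2, P4}.
P4 → P1 applies, adding P1
P1 → P3 applies, adding P3
Closure: {P1, P2, P3, P4}.

P1, P2, P3, P4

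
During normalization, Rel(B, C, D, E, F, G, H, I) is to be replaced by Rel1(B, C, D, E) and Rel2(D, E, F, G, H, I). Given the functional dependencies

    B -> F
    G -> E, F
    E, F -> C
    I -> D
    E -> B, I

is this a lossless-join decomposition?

Common attributes: Rel1 ∩ Rel2 = {D, E}.
Closure of {D, E}: E → B, I applies, adding B, I; B → F applies, adding F; E, F → C applies, adding C. So (D, E)⁺ = {B, C, D, E, F, I}.
This closure contains every attribute of Rel1, so Rel1 ∩ Rel2 → Rel1. The join is lossless.

Yes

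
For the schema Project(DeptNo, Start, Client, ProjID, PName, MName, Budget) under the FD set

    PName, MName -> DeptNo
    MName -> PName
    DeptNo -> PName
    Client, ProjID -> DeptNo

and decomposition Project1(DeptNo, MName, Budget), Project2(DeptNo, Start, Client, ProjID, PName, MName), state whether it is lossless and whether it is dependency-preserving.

lossy but dependency-preserving

Lossless test: (DeptNo, MName)⁺ = {DeptNo, PName, MName}, which is a superkey of neither fragment — lossy.
Dependency preservation: every FD's attributes lie within a single fragment, so each can be enforced locally — preserved.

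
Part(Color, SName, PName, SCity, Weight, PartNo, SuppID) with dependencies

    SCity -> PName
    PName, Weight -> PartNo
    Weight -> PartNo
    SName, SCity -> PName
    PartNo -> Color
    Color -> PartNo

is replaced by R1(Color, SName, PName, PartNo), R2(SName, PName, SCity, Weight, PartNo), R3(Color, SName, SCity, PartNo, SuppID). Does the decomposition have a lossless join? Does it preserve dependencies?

Lossless test (chase): Rows 2 and 3 agree on SCity; apply SCity→PName and equate their PName entries. Rows 1 and 2 agree on PartNo; apply PartNo→Color and equate their Color entries. No row becomes fully distinguished — the join is lossy.
Dependency preservation: every FD's attributes lie within a single fragment, so each can be enforced locally — preserved.

lossy but dependency-preserving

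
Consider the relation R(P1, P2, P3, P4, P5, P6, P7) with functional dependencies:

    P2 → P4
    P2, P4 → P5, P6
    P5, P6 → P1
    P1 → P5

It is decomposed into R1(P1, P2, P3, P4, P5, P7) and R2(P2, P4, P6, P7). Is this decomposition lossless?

Common attributes: R1 ∩ R2 = {P2, P4, P7}.
Closure of {P2, P4, P7}: P2, P4 → P5, P6 applies, adding P5, P6; P5, P6 → P1 applies, adding P1. So (P2, P4, P7)⁺ = {P1, P2, P4, P5, P6, P7}.
This closure contains every attribute of R2, so R1 ∩ R2 → R2. The join is lossless.

Yes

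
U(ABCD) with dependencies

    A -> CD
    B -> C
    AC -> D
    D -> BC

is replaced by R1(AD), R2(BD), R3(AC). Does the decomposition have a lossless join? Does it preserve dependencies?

lossless but not dependency-preserving

Lossless test (chase): Rows 1 and 3 agree on A; apply A→CD and equate their CD entries. Rows 1 and 2 agree on D; apply D→BC and equate their BC entries. Rows 1 and 3 agree on D; apply D→BC and equate their BC entries. Row 1 is now all distinguished symbols — the join is lossless.
Dependency preservation: the restricted closure of {B} across the fragments never reaches {C}, so B → C cannot be enforced without a join — not preserved.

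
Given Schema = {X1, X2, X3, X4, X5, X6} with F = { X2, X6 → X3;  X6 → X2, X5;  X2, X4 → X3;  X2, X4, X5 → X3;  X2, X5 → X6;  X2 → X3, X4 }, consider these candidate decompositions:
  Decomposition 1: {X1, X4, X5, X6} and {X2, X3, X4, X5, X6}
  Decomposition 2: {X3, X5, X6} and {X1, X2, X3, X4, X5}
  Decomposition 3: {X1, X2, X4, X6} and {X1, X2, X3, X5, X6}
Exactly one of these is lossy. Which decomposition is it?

Decomposition 1: common = {X4, X5, X6}, closure = {X2, X3, X4, X5, X6} → lossless.
Decomposition 2: common = {X3, X5}, closure = {X3, X5} → lossy.
Decomposition 3: common = {X1, X2, X6}, closure = {X1, X2, X3, X4, X5, X6} → lossless.

Decomposition 2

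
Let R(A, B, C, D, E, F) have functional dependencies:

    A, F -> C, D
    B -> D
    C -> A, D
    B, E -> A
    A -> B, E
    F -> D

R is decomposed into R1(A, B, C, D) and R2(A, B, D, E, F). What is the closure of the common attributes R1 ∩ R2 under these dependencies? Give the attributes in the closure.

A, B, D, E

R1 ∩ R2 = {A, B, D}.
A → B, E applies, adding E
Closure: {A, B, D, E}.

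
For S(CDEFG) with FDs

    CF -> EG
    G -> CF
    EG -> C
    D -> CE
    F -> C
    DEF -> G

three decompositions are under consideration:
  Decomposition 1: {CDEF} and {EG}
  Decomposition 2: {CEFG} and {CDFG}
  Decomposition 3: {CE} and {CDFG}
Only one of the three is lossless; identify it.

Decomposition 2

Decomposition 1: common = {E}, closure = {E} → lossy.
Decomposition 2: common = {CFG}, closure = {CEFG} → lossless.
Decomposition 3: common = {C}, closure = {C} → lossy.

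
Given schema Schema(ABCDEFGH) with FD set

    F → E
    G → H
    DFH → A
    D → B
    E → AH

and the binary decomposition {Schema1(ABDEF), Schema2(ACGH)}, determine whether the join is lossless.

No

Common attributes: Schema1 ∩ Schema2 = {A}.
No dependency enlarges {A}, so (A)⁺ = {A}.
The closure contains neither all of Schema1 = {ABDEF} nor all of Schema2 = {ACGH}, so the common attributes are not a superkey of either fragment. The join is lossy.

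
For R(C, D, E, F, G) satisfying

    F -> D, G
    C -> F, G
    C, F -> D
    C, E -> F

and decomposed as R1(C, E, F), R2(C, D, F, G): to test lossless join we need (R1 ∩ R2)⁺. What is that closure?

C, D, F, G

R1 ∩ R2 = {C, F}.
F → D, G applies, adding D, G
Closure: {C, D, F, G}.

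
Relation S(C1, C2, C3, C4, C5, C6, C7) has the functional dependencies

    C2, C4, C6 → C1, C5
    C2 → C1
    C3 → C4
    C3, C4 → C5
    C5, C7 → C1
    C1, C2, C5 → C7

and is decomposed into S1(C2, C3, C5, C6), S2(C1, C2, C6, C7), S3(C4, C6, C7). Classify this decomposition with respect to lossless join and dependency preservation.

lossy and not dependency-preserving

Lossless test (chase): Rows 1 and 2 agree on C2; apply C2→C1 and equate their C1 entries. No row becomes fully distinguished — the join is lossy.
Dependency preservation: the restricted closure of {C2, C4, C6} across the fragments never reaches {C1, C5}, so C2, C4, C6 → C1, C5 cannot be enforced without a join — not preserved.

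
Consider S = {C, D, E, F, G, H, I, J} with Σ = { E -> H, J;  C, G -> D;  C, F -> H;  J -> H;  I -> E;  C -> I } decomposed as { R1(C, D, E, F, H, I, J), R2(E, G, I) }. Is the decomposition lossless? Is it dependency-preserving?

lossy and not dependency-preserving

Lossless test: (E, I)⁺ = {E, H, I, J}, which is a superkey of neither fragment — lossy.
Dependency preservation: the restricted closure of {C, G} across the fragments never reaches {D}, so C, G → D cannot be enforced without a join — not preserved.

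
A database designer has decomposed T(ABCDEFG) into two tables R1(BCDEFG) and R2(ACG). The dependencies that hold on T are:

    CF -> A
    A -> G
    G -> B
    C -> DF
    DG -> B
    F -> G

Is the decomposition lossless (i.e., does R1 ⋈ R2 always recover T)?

Common attributes: R1 ∩ R2 = {CG}.
Closure of {CG}: G → B applies, adding B; C → DF applies, adding DF; CF → A applies, adding A. So (CG)⁺ = {ABCDFG}.
This closure contains every attribute of R2, so R1 ∩ R2 → R2. The join is lossless.

Yes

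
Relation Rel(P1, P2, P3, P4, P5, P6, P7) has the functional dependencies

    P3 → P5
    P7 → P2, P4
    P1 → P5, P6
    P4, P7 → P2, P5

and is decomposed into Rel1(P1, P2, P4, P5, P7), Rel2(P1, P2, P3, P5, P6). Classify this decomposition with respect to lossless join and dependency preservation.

Lossless test: (P1, P2, P5)⁺ = {P1, P2, P5, P6}, which is a superkey of neither fragment — lossy.
Dependency preservation: every FD's attributes lie within a single fragment, so each can be enforced locally — preserved.

lossy but dependency-preserving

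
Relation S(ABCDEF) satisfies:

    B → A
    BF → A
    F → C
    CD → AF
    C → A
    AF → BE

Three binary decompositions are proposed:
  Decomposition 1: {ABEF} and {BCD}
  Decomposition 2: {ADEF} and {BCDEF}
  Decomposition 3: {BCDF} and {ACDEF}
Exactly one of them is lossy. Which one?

Decomposition 1: common = {B}, closure = {AB} → lossy.
Decomposition 2: common = {DEF}, closure = {ABCDEF} → lossless.
Decomposition 3: common = {CDF}, closure = {ABCDEF} → lossless.

Decomposition 1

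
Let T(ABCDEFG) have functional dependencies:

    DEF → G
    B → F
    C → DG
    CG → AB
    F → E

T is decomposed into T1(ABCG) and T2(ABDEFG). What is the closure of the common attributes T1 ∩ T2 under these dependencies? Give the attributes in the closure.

T1 ∩ T2 = {ABG}.
B → F applies, adding F
F → E applies, adding E
Closure: {ABEFG}.

ABEFG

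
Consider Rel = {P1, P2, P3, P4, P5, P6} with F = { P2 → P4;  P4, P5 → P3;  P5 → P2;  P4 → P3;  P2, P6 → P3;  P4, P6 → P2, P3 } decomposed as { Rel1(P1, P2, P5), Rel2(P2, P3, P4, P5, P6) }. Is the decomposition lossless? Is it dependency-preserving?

lossy but dependency-preserving

Lossless test: (P2, P5)⁺ = {P2, P3, P4, P5}, which is a superkey of neither fragment — lossy.
Dependency preservation: every FD's attributes lie within a single fragment, so each can be enforced locally — preserved.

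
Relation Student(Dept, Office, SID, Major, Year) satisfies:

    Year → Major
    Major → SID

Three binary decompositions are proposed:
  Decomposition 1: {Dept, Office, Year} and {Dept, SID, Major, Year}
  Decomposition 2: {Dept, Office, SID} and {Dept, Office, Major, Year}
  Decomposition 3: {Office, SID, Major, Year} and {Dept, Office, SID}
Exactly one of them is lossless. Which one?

Decomposition 1

Decomposition 1: common = {Dept, Year}, closure = {Dept, SID, Major, Year} → lossless.
Decomposition 2: common = {Dept, Office}, closure = {Dept, Office} → lossy.
Decomposition 3: common = {Office, SID}, closure = {Office, SID} → lossy.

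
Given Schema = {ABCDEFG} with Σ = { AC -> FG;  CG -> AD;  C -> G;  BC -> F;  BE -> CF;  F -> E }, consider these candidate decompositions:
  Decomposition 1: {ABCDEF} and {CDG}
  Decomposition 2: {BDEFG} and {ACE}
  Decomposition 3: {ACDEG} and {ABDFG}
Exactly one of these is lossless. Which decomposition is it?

Decomposition 1

Decomposition 1: common = {CD}, closure = {ACDEFG} → lossless.
Decomposition 2: common = {E}, closure = {E} → lossy.
Decomposition 3: common = {ADG}, closure = {ADG} → lossy.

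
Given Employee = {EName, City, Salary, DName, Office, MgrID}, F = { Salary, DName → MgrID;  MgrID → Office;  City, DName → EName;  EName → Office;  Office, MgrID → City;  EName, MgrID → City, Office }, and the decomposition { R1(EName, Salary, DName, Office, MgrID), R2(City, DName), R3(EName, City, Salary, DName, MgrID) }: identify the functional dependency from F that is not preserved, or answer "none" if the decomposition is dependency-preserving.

Salary, DName → MgrID lies within R1.
MgrID → Office lies within R1.
City, DName → EName lies within R3.
EName → Office lies within R1.
Office, MgrID → City: restricted closure across fragments reaches City.
EName, MgrID → City, Office: restricted closure across fragments reaches City, Office.
Every dependency is enforceable on the fragments, so the decomposition is dependency-preserving.

none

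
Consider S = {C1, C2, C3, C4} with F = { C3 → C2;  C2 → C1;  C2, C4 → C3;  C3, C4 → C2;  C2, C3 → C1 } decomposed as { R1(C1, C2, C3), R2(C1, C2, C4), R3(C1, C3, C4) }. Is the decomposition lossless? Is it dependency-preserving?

lossless but not dependency-preserving

Lossless test (chase): Rows 1 and 3 agree on C3; apply C3→C2 and equate their C2 entries. Rows 2 and 3 agree on C2, C4; apply C2, C4→C3 and equate their C3 entries. Row 2 is now all distinguished symbols — the join is lossless.
Dependency preservation: the restricted closure of {C2, C4} across the fragments never reaches {C3}, so C2, C4 → C3 cannot be enforced without a join — not preserved.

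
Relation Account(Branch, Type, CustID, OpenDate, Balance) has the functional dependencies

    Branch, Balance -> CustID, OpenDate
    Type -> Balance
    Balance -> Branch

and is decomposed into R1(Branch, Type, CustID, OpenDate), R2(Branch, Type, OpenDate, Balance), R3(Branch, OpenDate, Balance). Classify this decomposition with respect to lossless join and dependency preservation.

Lossless test (chase): Rows 2 and 3 agree on Branch, Balance; apply Branch, Balance→CustID, OpenDate and equate their CustID, OpenDate entries. Rows 1 and 2 agree on Type; apply Type→Balance and equate their Balance entries. Rows 1 and 2 agree on Branch, Balance; apply Branch, Balance→CustID, OpenDate and equate their CustID, OpenDate entries. Row 1 is now all distinguished symbols — the join is lossless.
Dependency preservation: the restricted closure of {Branch, Balance} across the fragments never reaches {CustID, OpenDate}, so Branch, Balance → CustID, OpenDate cannot be enforced without a join — not preserved.

lossless but not dependency-preserving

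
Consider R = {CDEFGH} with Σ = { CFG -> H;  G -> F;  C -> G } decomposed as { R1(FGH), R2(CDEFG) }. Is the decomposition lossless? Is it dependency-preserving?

Lossless test: (FG)⁺ = {FG}, which is a superkey of neither fragment — lossy.
Dependency preservation: the restricted closure of {CFG} across the fragments never reaches {H}, so CFG → H cannot be enforced without a join — not preserved.

lossy and not dependency-preserving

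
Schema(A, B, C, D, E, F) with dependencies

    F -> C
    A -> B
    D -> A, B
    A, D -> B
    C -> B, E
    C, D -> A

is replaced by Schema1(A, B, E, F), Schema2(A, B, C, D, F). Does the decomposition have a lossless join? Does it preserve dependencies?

Lossless test: (A, B, F)⁺ = {A, B, C, E, F}, which contains all of one fragment — lossless.
Dependency preservation: the restricted closure of {C} across the fragments never reaches {B, E}, so C → B, E cannot be enforced without a join — not preserved.

lossless but not dependency-preserving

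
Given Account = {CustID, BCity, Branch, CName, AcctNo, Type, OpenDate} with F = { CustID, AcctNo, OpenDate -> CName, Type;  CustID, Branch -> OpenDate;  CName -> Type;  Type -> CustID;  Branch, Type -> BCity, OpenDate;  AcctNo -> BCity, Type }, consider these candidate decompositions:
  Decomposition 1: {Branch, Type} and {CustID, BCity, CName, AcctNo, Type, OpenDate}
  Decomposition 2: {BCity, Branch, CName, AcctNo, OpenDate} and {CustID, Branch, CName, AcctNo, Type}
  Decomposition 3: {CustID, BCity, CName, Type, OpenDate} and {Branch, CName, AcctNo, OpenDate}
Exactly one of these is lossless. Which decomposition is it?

Decomposition 2

Decomposition 1: common = {Type}, closure = {CustID, Type} → lossy.
Decomposition 2: common = {Branch, CName, AcctNo}, closure = {CustID, BCity, Branch, CName, AcctNo, Type, OpenDate} → lossless.
Decomposition 3: common = {CName, OpenDate}, closure = {CustID, CName, Type, OpenDate} → lossy.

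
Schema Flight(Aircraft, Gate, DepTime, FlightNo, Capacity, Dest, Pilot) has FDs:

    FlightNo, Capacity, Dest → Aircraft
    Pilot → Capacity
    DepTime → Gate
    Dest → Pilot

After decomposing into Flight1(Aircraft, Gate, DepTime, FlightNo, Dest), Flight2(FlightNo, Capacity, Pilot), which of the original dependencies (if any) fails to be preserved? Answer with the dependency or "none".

Dest → Pilot

Check Dest → Pilot: no single fragment contains all of {Dest, Pilot}, and the restricted closure of {Dest} across the fragments never reaches {Pilot}.
FlightNo, Capacity, Dest → Aircraft is preserved.
Pilot → Capacity is preserved.
DepTime → Gate is preserved.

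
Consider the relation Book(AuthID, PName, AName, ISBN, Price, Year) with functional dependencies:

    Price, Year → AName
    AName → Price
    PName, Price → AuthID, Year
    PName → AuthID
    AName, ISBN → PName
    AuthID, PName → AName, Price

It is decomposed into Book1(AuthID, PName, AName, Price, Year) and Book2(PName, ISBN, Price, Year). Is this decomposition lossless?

Common attributes: Book1 ∩ Book2 = {PName, Price, Year}.
Closure of {PName, Price, Year}: Price, Year → AName applies, adding AName; PName, Price → AuthID, Year applies, adding AuthID. So (PName, Price, Year)⁺ = {AuthID, PName, AName, Price, Year}.
This closure contains every attribute of Book1, so Book1 ∩ Book2 → Book1. The join is lossless.

Yes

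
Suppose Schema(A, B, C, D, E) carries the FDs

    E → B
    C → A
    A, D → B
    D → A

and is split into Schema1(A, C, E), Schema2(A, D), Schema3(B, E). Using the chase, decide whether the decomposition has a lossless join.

No

Chase test. Columns are A, B, C, D, E; row i has aⱼ where attribute j ∈ Schemai, else bᵢⱼ.
Initial tableau (one row per fragment):
  row 1: a1 b12 a3 b14 a5
  row 2: a1 b22 b23 a4 b25
  row 3: b31 a2 b33 b34 a5
Rows 1 and 3 agree on E; apply E→B and equate their B entries.
No row becomes fully distinguished — the join is lossy.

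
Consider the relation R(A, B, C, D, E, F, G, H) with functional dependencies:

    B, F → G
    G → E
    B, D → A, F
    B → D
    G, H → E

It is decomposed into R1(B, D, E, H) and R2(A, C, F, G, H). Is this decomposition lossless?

Common attributes: R1 ∩ R2 = {H}.
No dependency enlarges {H}, so (H)⁺ = {H}.
The closure contains neither all of R1 = {B, D, E, H} nor all of R2 = {A, C, F, G, H}, so the common attributes are not a superkey of either fragment. The join is lossy.

No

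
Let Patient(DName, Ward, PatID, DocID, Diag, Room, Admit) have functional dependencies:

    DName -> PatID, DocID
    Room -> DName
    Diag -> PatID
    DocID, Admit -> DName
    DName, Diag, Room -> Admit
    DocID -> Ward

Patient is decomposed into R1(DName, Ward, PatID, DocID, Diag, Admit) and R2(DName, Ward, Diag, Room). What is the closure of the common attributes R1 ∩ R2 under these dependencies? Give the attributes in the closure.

R1 ∩ R2 = {DName, Ward, Diag}.
DName → PatID, DocID applies, adding PatID, DocID
Closure: {DName, Ward, PatID, DocID, Diag}.

DName, Ward, PatID, DocID, Diag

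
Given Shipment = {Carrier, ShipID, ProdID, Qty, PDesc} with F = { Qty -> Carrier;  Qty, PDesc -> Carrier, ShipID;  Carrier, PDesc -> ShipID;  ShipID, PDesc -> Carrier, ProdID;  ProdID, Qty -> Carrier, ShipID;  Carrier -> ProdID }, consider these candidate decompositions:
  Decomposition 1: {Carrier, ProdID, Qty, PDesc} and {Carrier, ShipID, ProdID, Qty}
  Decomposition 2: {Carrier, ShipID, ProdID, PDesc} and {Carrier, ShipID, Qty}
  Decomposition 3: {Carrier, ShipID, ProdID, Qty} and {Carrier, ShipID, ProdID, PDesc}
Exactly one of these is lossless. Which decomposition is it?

Decomposition 1: common = {Carrier, ProdID, Qty}, closure = {Carrier, ShipID, ProdID, Qty} → lossless.
Decomposition 2: common = {Carrier, ShipID}, closure = {Carrier, ShipID, ProdID} → lossy.
Decomposition 3: common = {Carrier, ShipID, ProdID}, closure = {Carrier, ShipID, ProdID} → lossy.

Decomposition 1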